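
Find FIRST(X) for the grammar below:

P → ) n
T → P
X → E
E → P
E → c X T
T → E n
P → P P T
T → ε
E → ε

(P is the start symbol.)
FIRST sets of the other non-terminals involved (by the same procedure, iterated to a fixed point):
  FIRST(E) = { ')', 'c', ε }

From X → E:
  - E is a non-terminal: add FIRST(E) \ {ε} = { ')', 'c' }
    E is nullable and nothing follows, so the whole right-hand side can vanish: ε ∈ FIRST(X)

Collecting: FIRST(X) = { ')', 'c', ε }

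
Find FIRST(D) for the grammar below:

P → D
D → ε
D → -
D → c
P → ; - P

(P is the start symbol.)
{ '-', 'c', ε }

To compute FIRST(D), examine every production with D on the left-hand side, reading each right-hand side left to right until a non-nullable symbol is reached.

From D → ε:
  - ε-production, so ε ∈ FIRST(D)
From D → -:
  - '-' is a terminal: add '-' and stop
From D → c:
  - c is a terminal: add 'c' and stop

Collecting: FIRST(D) = { '-', 'c', ε }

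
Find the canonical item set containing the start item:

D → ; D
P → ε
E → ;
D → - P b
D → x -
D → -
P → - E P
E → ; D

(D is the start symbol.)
First, augment the grammar with D' → D
I₀ = CLOSURE({ [D' → . D] }):
  [D' → . D] has the dot before D: add [D → . ; D], [D → . - P b], [D → . x -], [D → . -]
No further items can be added.

I₀ = { [D → . - P b], [D → . -], [D → . ; D], [D → . x -], [D' → . D] }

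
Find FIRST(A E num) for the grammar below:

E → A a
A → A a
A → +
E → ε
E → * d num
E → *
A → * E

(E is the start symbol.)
FIRST sets of the non-terminals involved (from the grammar, by fixed-point iteration):
  FIRST(A) = { '*', '+' }

To compute FIRST(A E num), process the symbols left to right:
Symbol A is a non-terminal. Add FIRST(A) \ {ε} = { '*', '+' }
A is not nullable (ε ∉ FIRST(A)), so stop here.
FIRST(A E num) = { '*', '+' }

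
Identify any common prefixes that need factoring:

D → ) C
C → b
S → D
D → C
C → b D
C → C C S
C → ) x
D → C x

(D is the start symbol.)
Yes, D has productions with common prefix 'C'; C has productions with common prefix 'b'

Left-factoring is needed when two productions for the same non-terminal
share a common prefix on the right-hand side.

Productions for D:
  D → ) C
  D → C
  D → C x
Productions for C:
  C → b
  C → b D
  C → C C S
  C → ) x

Found common prefix 'C' in productions for D
Found common prefix 'b' in productions for C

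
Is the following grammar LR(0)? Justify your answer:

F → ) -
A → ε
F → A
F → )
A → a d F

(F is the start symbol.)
No. Shift-reduce conflict between [A → .] and [A → . a d F]

Augment with F' → F and build the canonical LR(0) collection (I0 = CLOSURE({[F' → . F]}), then GOTO on every symbol after a dot until no new states appear). It has 8 states:
  I0: { [A → . a d F], [A → .], [F → . ) -], [F → . )], [F → . A], [F' → . F] }  — shift, reduce
  I1: { [F → ) . -], [F → ) .] }  — shift, reduce
  I2: { [F → A .] }  — reduce
  I3: { [F' → F .] }  — accept
  I4: { [A → a . d F] }  — shift
  I5: { [A → . a d F], [A → .], [A → a d . F], [F → . ) -], [F → . )], [F → . A] }  — shift, reduce
  I6: { [A → a d F .] }  — reduce
  I7: { [F → ) - .] }  — reduce

Conflict in state I0:
  Shift-reduce conflict between [A → .] and [A → . a d F]
So the grammar is NOT LR(0).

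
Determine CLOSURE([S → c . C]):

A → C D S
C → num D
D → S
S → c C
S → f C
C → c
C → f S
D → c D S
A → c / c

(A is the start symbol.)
{ [C → . c], [C → . f S], [C → . num D], [S → c . C] }

To compute CLOSURE, for each item [A → α.Bβ] where B is a non-terminal, add [B → .γ] for all productions B → γ; repeat for the newly added items until nothing changes.

Start with: [S → c . C]
  [S → c . C] has the dot before C: add [C → . num D], [C → . c], [C → . f S]
No further items can be added.

CLOSURE = { [C → . c], [C → . f S], [C → . num D], [S → c . C] }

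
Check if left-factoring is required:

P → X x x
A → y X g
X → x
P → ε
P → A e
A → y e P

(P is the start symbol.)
Left-factoring is needed when two productions for the same non-terminal
share a common prefix on the right-hand side.

Productions for P:
  P → X x x
  P → ε
  P → A e
Productions for A:
  A → y X g
  A → y e P

Found common prefix 'y' in productions for A

Answer: Yes, A has productions with common prefix 'y'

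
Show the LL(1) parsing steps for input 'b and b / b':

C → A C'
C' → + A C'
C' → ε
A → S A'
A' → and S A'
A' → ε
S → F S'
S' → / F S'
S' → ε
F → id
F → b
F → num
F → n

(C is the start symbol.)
Stack is shown with the top on the left.

Stack           Input          Action
-------------------------------------
C $             b and b / b $  output C → A C'
A C' $          b and b / b $  output A → S A'
S A' C' $       b and b / b $  output S → F S'
F S' A' C' $    b and b / b $  output F → b
b S' A' C' $    b and b / b $  match 'b'
S' A' C' $      and b / b $    output S' → ε
A' C' $         and b / b $    output A' → and S A'
and S A' C' $   and b / b $    match 'and'
S A' C' $       b / b $        output S → F S'
F S' A' C' $    b / b $        output F → b
b S' A' C' $    b / b $        match 'b'
S' A' C' $      / b $          output S' → / F S'
/ F S' A' C' $  / b $          match '/'
F S' A' C' $    b $            output F → b
b S' A' C' $    b $            match 'b'
S' A' C' $      $              output S' → ε
A' C' $         $              output A' → ε
C' $            $              output C' → ε
$               $              accept

The string is accepted.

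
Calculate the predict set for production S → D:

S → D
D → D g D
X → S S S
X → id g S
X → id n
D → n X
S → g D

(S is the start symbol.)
PREDICT(S → D) = (FIRST(RHS) \ {ε}) ∪ (FOLLOW(S) if ε ∈ FIRST(RHS), i.e. RHS ⇒* ε)
FIRST(D) = { 'n' }
FIRST(D) = { 'n' }
ε ∉ FIRST(D), so FOLLOW(S) is not added.
PREDICT(S → D) = { 'n' }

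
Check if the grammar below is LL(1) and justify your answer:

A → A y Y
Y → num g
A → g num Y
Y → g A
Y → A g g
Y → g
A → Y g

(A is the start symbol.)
No. Predict set conflict for A: { 'g' }

A grammar is LL(1) if for each non-terminal N with multiple productions, the predict sets of those productions are pairwise disjoint, where PREDICT(N → α) = (FIRST(α) \ {ε}) ∪ (FOLLOW(N) if α ⇒* ε).

Relevant sets:
  FIRST(A) = { 'g', 'num' }
  FIRST(Y) = { 'g', 'num' }

For A:
  PREDICT(A → A y Y) = { 'g', 'num' }
  PREDICT(A → g num Y) = { 'g' }
  PREDICT(A → Y g) = { 'g', 'num' }
For Y:
  PREDICT(Y → num g) = { 'num' }
  PREDICT(Y → g A) = { 'g' }
  PREDICT(Y → A g g) = { 'g', 'num' }
  PREDICT(Y → g) = { 'g' }

Conflict found: Predict set conflict for A: { 'g' }
The grammar is NOT LL(1).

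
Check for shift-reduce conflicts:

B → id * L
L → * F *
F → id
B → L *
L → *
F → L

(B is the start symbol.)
Yes — I1: [L → * .] vs [F → . id]

Augment with B' → B and build the canonical LR(0) collection (I0 = CLOSURE({[B' → . B]}), then GOTO on every symbol after a dot until no new states appear). It has 12 states:
  I0: { [B → . L *], [B → . id * L], [B' → . B], [L → . * F *], [L → . *] }  — shift
  I1: { [F → . L], [F → . id], [L → * . F *], [L → * .], [L → . * F *], [L → . *] }  — shift, reduce
  I2: { [B' → B .] }  — accept
  I3: { [B → L . *] }  — shift
  I4: { [B → id . * L] }  — shift
  I5: { [B → id * . L], [L → . * F *], [L → . *] }  — shift
  I6: { [B → id * L .] }  — reduce
  I7: { [B → L * .] }  — reduce
  I8: { [L → * F . *] }  — shift
  I9: { [F → L .] }  — reduce
  I10: { [F → id .] }  — reduce
  I11: { [L → * F * .] }  — reduce

I1 contains reduce item [L → * .] and shift items [F → . id], [L → . *], [L → . * F *] — shift-reduce conflict.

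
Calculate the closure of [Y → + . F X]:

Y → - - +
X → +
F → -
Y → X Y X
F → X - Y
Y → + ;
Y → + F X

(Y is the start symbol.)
{ [F → . -], [F → . X - Y], [X → . +], [Y → + . F X] }

To compute CLOSURE, for each item [A → α.Bβ] where B is a non-terminal, add [B → .γ] for all productions B → γ; repeat for the newly added items until nothing changes.

Start with: [Y → + . F X]
  [Y → + . F X] has the dot before F: add [F → . -], [F → . X - Y]
  [F → . X - Y] has the dot before X: add [X → . +]
No further items can be added.

CLOSURE = { [F → . -], [F → . X - Y], [X → . +], [Y → + . F X] }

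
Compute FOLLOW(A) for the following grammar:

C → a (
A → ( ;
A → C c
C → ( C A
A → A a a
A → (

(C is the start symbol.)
{ $, '(', 'a', 'c' }

To compute FOLLOW(A), find every occurrence of A on a right-hand side N → α A β: add FIRST(β) \ {ε}, and if β is empty or nullable also add FOLLOW(N). Iterate to a fixed point.

In C → ( C A: A is at the end, add FOLLOW(C)
In A → A a a: A is followed by a a, add FIRST(a a) \ {ε} = { 'a' }

The FOLLOW sets referred to above (computed the same way, to a fixed point):
  FOLLOW(C) = { $, '(', 'a', 'c' }

Taking the union: FOLLOW(A) = { $, '(', 'a', 'c' }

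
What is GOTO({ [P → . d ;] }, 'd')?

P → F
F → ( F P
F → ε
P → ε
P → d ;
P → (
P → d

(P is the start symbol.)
{ [P → d . ;] }

GOTO(I, 'd') = CLOSURE({ [A → αX.β] : [A → α.Xβ] ∈ I, X = 'd' })

Items with dot before 'd', with the dot advanced:
  [P → . d ;] → [P → d . ;]
Closure adds nothing (no advanced item has the dot before a non-terminal).

GOTO = { [P → d . ;] }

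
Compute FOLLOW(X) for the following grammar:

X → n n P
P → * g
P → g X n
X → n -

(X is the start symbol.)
{ $, 'n' }

To compute FOLLOW(X), find every occurrence of X on a right-hand side N → α X β: add FIRST(β) \ {ε}, and if β is empty or nullable also add FOLLOW(N). Iterate to a fixed point.

X is the start symbol, so $ ∈ FOLLOW(X).
In P → g X n: X is followed by n, add FIRST(n) \ {ε} = { 'n' }

Taking the union: FOLLOW(X) = { $, 'n' }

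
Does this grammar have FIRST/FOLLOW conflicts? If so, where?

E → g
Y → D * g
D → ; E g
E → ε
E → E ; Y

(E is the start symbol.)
Yes. E → g with FOLLOW(E) on { 'g' }; E → E ';' Y with FOLLOW(E) on { ';', 'g' }

Nullable non-terminals: E.
FIRST sets used below: FIRST(E) = { ';', 'g', ε }

E: nullable alternative(s) E → ε; FOLLOW(E) = { $, ';', 'g' }
  E → g: FIRST \ {ε} = { 'g' } — overlaps FOLLOW(E) on { 'g' }: CONFLICT
  E → ε: FIRST \ {ε} = { } — this is the only nullable alternative, skip
  E → E ; Y: FIRST \ {ε} = { ';', 'g' } — overlaps FOLLOW(E) on { ';', 'g' }: CONFLICT

D, Y have no nullable alternative, so no FIRST/FOLLOW check is needed there.

So the grammar has 2 FIRST/FOLLOW conflicts (marked CONFLICT above).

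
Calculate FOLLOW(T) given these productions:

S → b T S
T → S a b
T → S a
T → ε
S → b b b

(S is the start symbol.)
{ 'b' }

To compute FOLLOW(T), find every occurrence of T on a right-hand side N → α T β: add FIRST(β) \ {ε}, and if β is empty or nullable also add FOLLOW(N). Iterate to a fixed point.

In S → b T S: T is followed by S, add FIRST(S) \ {ε} = { 'b' }

Taking the union: FOLLOW(T) = { 'b' }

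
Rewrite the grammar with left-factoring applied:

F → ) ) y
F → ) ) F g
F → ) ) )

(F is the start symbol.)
Left-factoring transforms A → αβ₁ | αβ₂ into A → αA' and A' → β₁ | β₂
(α is the longest common prefix among the alternatives). Repeat until
no nonterminal has two alternatives with a common prefix.

Round 1: F has alternatives sharing prefix ') )'. Introduce F': F → ) ) F'
  Add: F' → y
  Add: F' → F g
  Add: F' → )

No remaining common prefixes — done.

Resulting grammar:
F → ) ) F'
F' → y
F' → F g
F' → )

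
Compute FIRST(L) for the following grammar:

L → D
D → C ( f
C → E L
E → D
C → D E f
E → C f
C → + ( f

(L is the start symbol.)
FIRST sets of the other non-terminals involved (by the same procedure, iterated to a fixed point):
  FIRST(D) = { '+' }

From L → D:
  - D is a non-terminal: add FIRST(D) \ {ε} = { '+' }
    D is not nullable, so stop

Collecting: FIRST(L) = { '+' }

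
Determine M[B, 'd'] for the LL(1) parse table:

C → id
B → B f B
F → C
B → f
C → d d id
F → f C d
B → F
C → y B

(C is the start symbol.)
B → B f B, B → F

To find M[B, 'd'], we find productions for B where 'd' is in the predict set (PREDICT(N → α) = (FIRST(α) \ {ε}) ∪ (FOLLOW(N) if α ⇒* ε)).

Relevant sets:
  FIRST(B) = { 'd', 'f', 'id', 'y' }
  FIRST(F) = { 'd', 'f', 'id', 'y' }

B → B f B: PREDICT = { 'd', 'f', 'id', 'y' }
  'd' is in predict set, so this production goes in M[B, 'd']
B → f: PREDICT = { 'f' }
B → F: PREDICT = { 'd', 'f', 'id', 'y' }
  'd' is in predict set, so this production goes in M[B, 'd']

M[B, 'd'] = B → B f B, B → F  (a multiply-defined cell — the grammar is not LL(1))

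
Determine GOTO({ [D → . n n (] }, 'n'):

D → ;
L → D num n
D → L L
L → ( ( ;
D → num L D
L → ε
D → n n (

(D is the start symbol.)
GOTO(I, 'n') = CLOSURE({ [A → αX.β] : [A → α.Xβ] ∈ I, X = 'n' })

Items with dot before 'n', with the dot advanced:
  [D → . n n (] → [D → n . n (]
Closure adds nothing (no advanced item has the dot before a non-terminal).

GOTO = { [D → n . n (] }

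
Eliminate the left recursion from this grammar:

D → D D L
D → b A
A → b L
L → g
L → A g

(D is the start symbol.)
D → b A D'
D' → D L D'
D' → ε
A → b L
L → g
L → A g

D is directly left-recursive. The standard transformation for
  A → A α₁ | ... | A α_m | β₁ | ... | β_n
is
  A  → β₁ A' | ... | β_n A'
  A' → α₁ A' | ... | α_m A' | ε

D → b A becomes D → b A D'
D → D D L becomes D' → D L D'
Add D' → ε

Productions for other non-terminals are unchanged:
  A → b L
  L → g
  L → A g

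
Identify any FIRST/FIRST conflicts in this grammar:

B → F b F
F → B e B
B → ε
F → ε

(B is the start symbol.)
FIRST sets of the non-terminals at (or reachable through a nullable prefix from) the front of some alternative:
  FIRST(F) = { 'b', 'e', ε }
  FIRST(B) = { 'b', 'e', ε }

Productions for B:
  B → F b F: FIRST = { 'b', 'e' }
  B → ε: FIRST = { ε }
Productions for F:
  F → B e B: FIRST = { 'b', 'e' }
  F → ε: FIRST = { ε }

All alternatives of each non-terminal have pairwise disjoint FIRST sets.

Answer: No FIRST/FIRST conflicts.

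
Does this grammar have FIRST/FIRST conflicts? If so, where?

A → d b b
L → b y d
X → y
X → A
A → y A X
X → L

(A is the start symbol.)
Yes. X → y / X → A on { 'y' }

A FIRST/FIRST conflict occurs when two productions N → α and N → β for the same non-terminal have FIRST(α) ∩ FIRST(β) ≠ ∅ (with ε ∈ FIRST of a nullable right-hand side, so two nullable alternatives also conflict).

FIRST sets of the non-terminals at (or reachable through a nullable prefix from) the front of some alternative:
  FIRST(A) = { 'd', 'y' }
  FIRST(L) = { 'b' }

Productions for A:
  A → d b b: FIRST = { 'd' }
  A → y A X: FIRST = { 'y' }
Productions for X:
  X → y: FIRST = { 'y' }
  X → A: FIRST = { 'd', 'y' }
  X → L: FIRST = { 'b' }
L has only one production, so no FIRST/FIRST conflict is possible there.

Conflict for X: X → y and X → A
  Overlap: { 'y' }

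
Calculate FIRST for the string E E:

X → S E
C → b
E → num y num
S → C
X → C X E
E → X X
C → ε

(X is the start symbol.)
{ 'b', 'num' }

FIRST sets of the non-terminals involved (from the grammar, by fixed-point iteration):
  FIRST(E) = { 'b', 'num' }

To compute FIRST(E E), process the symbols left to right:
Symbol E is a non-terminal. Add FIRST(E) \ {ε} = { 'b', 'num' }
E is not nullable (ε ∉ FIRST(E)), so stop here.
FIRST(E E) = { 'b', 'num' }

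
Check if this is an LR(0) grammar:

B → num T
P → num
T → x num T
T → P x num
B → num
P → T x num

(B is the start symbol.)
A grammar is LR(0) if no state in the canonical LR(0) collection has:
  - both a shift item (dot before a terminal) and a complete item (shift-reduce conflict), or
  - two or more complete items (reduce-reduce conflict; the accept item [B' → B .] counts as a complete item here).

Augment with B' → B and build the canonical LR(0) collection (I0 = CLOSURE({[B' → . B]}), then GOTO on every symbol after a dot until no new states appear). It has 13 states:
  I0: { [B → . num T], [B → . num], [B' → . B] }  — shift
  I1: { [B' → B .] }  — accept
  I2: { [B → num . T], [B → num .], [P → . T x num], [P → . num], [T → . P x num], [T → . x num T] }  — shift, reduce
  I3: { [T → P . x num] }  — shift
  I4: { [B → num T .], [P → T . x num] }  — shift, reduce
  I5: { [P → num .] }  — reduce
  I6: { [T → x . num T] }  — shift
  I7: { [P → . T x num], [P → . num], [T → . P x num], [T → . x num T], [T → x num . T] }  — shift
  I8: { [P → T . x num], [T → x num T .] }  — shift, reduce
  I9: { [P → T x . num] }  — shift
  I10: { [P → T x num .] }  — reduce
  I11: { [T → P x . num] }  — shift
  I12: { [T → P x num .] }  — reduce

Conflict in state I2:
  Shift-reduce conflict between [B → num .] and [P → . num]
So the grammar is NOT LR(0).

Answer: No. Shift-reduce conflict between [B → num .] and [P → . num]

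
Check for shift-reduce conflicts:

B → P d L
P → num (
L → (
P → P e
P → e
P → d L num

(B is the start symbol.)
No shift-reduce conflicts

Augment with B' → B and build the canonical LR(0) collection (I0 = CLOSURE({[B' → . B]}), then GOTO on every symbol after a dot until no new states appear). It has 13 states:
  I0: { [B → . P d L], [B' → . B], [P → . P e], [P → . d L num], [P → . e], [P → . num (] }  — shift
  I1: { [B' → B .] }  — accept
  I2: { [B → P . d L], [P → P . e] }  — shift
  I3: { [L → . (], [P → d . L num] }  — shift
  I4: { [P → e .] }  — reduce
  I5: { [P → num . (] }  — shift
  I6: { [P → num ( .] }  — reduce
  I7: { [L → ( .] }  — reduce
  I8: { [P → d L . num] }  — shift
  I9: { [P → d L num .] }  — reduce
  I10: { [B → P d . L], [L → . (] }  — shift
  I11: { [P → P e .] }  — reduce
  I12: { [B → P d L .] }  — reduce

No state contains both a complete item and a shift item.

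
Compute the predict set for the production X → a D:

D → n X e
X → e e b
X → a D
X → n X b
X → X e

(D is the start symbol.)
{ 'a' }

PREDICT(X → a D) = (FIRST(RHS) \ {ε}) ∪ (FOLLOW(X) if ε ∈ FIRST(RHS), i.e. RHS ⇒* ε)
FIRST(a D) = { 'a' }
ε ∉ FIRST(a D), so FOLLOW(X) is not added.
PREDICT(X → a D) = { 'a' }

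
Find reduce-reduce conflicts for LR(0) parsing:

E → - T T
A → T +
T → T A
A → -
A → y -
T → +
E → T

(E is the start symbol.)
Yes — I10: [A → T + .] vs [T → + .]

A reduce-reduce conflict occurs when an LR(0) state has two complete items [A → α .] and [B → β .] — both call for a reduction, and with no lookahead the parser cannot choose between them.

Augment with E' → E and build the canonical LR(0) collection (I0 = CLOSURE({[E' → . E]}), then GOTO on every symbol after a dot until no new states appear). It has 13 states:
  I0: { [E → . - T T], [E → . T], [E' → . E], [T → . +], [T → . T A] }  — shift
  I1: { [T → + .] }  — reduce
  I2: { [E → - . T T], [T → . +], [T → . T A] }  — shift
  I3: { [E' → E .] }  — accept
  I4: { [A → . -], [A → . T +], [A → . y -], [E → T .], [T → . +], [T → . T A], [T → T . A] }  — shift, reduce
  I5: { [A → - .] }  — reduce
  I6: { [T → T A .] }  — reduce
  I7: { [A → . -], [A → . T +], [A → . y -], [A → T . +], [T → . +], [T → . T A], [T → T . A] }  — shift
  I8: { [A → y . -] }  — shift
  I9: { [A → y - .] }  — reduce
  I10: { [A → T + .], [T → + .] }  — 2 reduces
  I11: { [A → . -], [A → . T +], [A → . y -], [E → - T . T], [T → . +], [T → . T A], [T → T . A] }  — shift
  I12: { [A → . -], [A → . T +], [A → . y -], [A → T . +], [E → - T T .], [T → . +], [T → . T A], [T → T . A] }  — shift, reduce

I10 contains complete items [A → T + .], [T → + .] — reduce-reduce conflict.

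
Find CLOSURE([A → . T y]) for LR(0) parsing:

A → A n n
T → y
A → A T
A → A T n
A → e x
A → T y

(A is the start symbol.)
Start with: [A → . T y]
  [A → . T y] has the dot before T: add [T → . y]
No further items can be added.

CLOSURE = { [A → . T y], [T → . y] }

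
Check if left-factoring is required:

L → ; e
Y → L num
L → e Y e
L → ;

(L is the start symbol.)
Left-factoring is needed when two productions for the same non-terminal
share a common prefix on the right-hand side.

Productions for L:
  L → ; e
  L → e Y e
  L → ;

Found common prefix ';' in productions for L

Answer: Yes, L has productions with common prefix ';'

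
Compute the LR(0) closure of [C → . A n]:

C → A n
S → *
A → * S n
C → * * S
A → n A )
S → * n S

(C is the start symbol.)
Start with: [C → . A n]
  [C → . A n] has the dot before A: add [A → . * S n], [A → . n A )]
No further items can be added.

CLOSURE = { [A → . * S n], [A → . n A )], [C → . A n] }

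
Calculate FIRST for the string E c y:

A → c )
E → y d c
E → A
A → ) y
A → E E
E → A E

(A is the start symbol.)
{ ')', 'c', 'y' }

FIRST sets of the non-terminals involved (from the grammar, by fixed-point iteration):
  FIRST(E) = { ')', 'c', 'y' }

To compute FIRST(E c y), process the symbols left to right:
Symbol E is a non-terminal. Add FIRST(E) \ {ε} = { ')', 'c', 'y' }
E is not nullable (ε ∉ FIRST(E)), so stop here.
FIRST(E c y) = { ')', 'c', 'y' }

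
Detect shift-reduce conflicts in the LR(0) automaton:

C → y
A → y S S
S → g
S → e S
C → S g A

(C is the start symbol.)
No shift-reduce conflicts

Augment with C' → C and build the canonical LR(0) collection (I0 = CLOSURE({[C' → . C]}), then GOTO on every symbol after a dot until no new states appear). It has 12 states:
  I0: { [C → . S g A], [C → . y], [C' → . C], [S → . e S], [S → . g] }  — shift
  I1: { [C' → C .] }  — accept
  I2: { [C → S . g A] }  — shift
  I3: { [S → . e S], [S → . g], [S → e . S] }  — shift
  I4: { [S → g .] }  — reduce
  I5: { [C → y .] }  — reduce
  I6: { [S → e S .] }  — reduce
  I7: { [A → . y S S], [C → S g . A] }  — shift
  I8: { [C → S g A .] }  — reduce
  I9: { [A → y . S S], [S → . e S], [S → . g] }  — shift
  I10: { [A → y S . S], [S → . e S], [S → . g] }  — shift
  I11: { [A → y S S .] }  — reduce

No state contains both a complete item and a shift item.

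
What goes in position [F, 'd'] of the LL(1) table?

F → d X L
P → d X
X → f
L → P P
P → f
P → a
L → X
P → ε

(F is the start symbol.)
F → d X L

To find M[F, 'd'], we find productions for F where 'd' is in the predict set (PREDICT(N → α) = (FIRST(α) \ {ε}) ∪ (FOLLOW(N) if α ⇒* ε)).

F → d X L: PREDICT = { 'd' }
  'd' is in predict set, so this production goes in M[F, 'd']

M[F, 'd'] = F → d X L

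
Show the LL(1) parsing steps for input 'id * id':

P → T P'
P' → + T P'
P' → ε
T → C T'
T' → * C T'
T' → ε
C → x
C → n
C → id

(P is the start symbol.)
LL(1) parsing maintains a stack (initially the start symbol over $) and the input. At each step: if the stack top is a terminal, match it against the current input token; if it is a non-terminal N, replace it with the RHS of M[N, lookahead] (the unique production whose predict set contains the lookahead).

Stack is shown with the top on the left.

Stack        Input      Action
------------------------------
P $          id * id $  output P → T P'
T P' $       id * id $  output T → C T'
C T' P' $    id * id $  output C → id
id T' P' $   id * id $  match 'id'
T' P' $      * id $     output T' → * C T'
* C T' P' $  * id $     match '*'
C T' P' $    id $       output C → id
id T' P' $   id $       match 'id'
T' P' $      $          output T' → ε
P' $         $          output P' → ε
$            $          accept

The string is accepted.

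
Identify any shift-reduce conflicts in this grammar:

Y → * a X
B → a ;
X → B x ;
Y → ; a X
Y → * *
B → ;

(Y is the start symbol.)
No shift-reduce conflicts

A shift-reduce conflict occurs when an LR(0) state has both:
  - a complete (reduce) item [A → α .] (dot at the end), and
  - a shift item [B → β . c γ] (dot before a terminal).

Augment with Y' → Y and build the canonical LR(0) collection (I0 = CLOSURE({[Y' → . Y]}), then GOTO on every symbol after a dot until no new states appear). It has 15 states:
  I0: { [Y → . * *], [Y → . * a X], [Y → . ; a X], [Y' → . Y] }  — shift
  I1: { [Y → * . *], [Y → * . a X] }  — shift
  I2: { [Y → ; . a X] }  — shift
  I3: { [Y' → Y .] }  — accept
  I4: { [B → . ;], [B → . a ;], [X → . B x ;], [Y → ; a . X] }  — shift
  I5: { [B → ; .] }  — reduce
  I6: { [X → B . x ;] }  — shift
  I7: { [Y → ; a X .] }  — reduce
  I8: { [B → a . ;] }  — shift
  I9: { [B → a ; .] }  — reduce
  I10: { [X → B x . ;] }  — shift
  I11: { [X → B x ; .] }  — reduce
  I12: { [Y → * * .] }  — reduce
  I13: { [B → . ;], [B → . a ;], [X → . B x ;], [Y → * a . X] }  — shift
  I14: { [Y → * a X .] }  — reduce

No state contains both a complete item and a shift item.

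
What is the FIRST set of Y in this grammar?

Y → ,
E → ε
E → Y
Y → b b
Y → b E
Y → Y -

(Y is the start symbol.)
To compute FIRST(Y), examine every production with Y on the left-hand side, reading each right-hand side left to right until a non-nullable symbol is reached.

From Y → ,:
  - ',' is a terminal: add ',' and stop
From Y → b b:
  - b is a terminal: add 'b' and stop
From Y → b E:
  - b is a terminal: add 'b' and stop
From Y → Y -:
  - Y is the symbol being defined: contributes nothing new
    Y is not nullable, so stop

Collecting: FIRST(Y) = { ',', 'b' }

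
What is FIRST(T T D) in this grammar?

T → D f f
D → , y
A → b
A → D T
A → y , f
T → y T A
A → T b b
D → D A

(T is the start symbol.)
FIRST sets of the non-terminals involved (from the grammar, by fixed-point iteration):
  FIRST(T) = { ',', 'y' }

To compute FIRST(T T D), process the symbols left to right:
Symbol T is a non-terminal. Add FIRST(T) \ {ε} = { ',', 'y' }
T is not nullable (ε ∉ FIRST(T)), so stop here.
FIRST(T T D) = { ',', 'y' }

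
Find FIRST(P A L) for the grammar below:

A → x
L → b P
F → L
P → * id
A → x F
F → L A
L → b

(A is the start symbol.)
{ '*' }

FIRST sets of the non-terminals involved (from the grammar, by fixed-point iteration):
  FIRST(P) = { '*' }

To compute FIRST(P A L), process the symbols left to right:
Symbol P is a non-terminal. Add FIRST(P) \ {ε} = { '*' }
P is not nullable (ε ∉ FIRST(P)), so stop here.
FIRST(P A L) = { '*' }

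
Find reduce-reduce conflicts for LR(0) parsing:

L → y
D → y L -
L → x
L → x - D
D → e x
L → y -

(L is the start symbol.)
No reduce-reduce conflicts

Augment with L' → L and build the canonical LR(0) collection (I0 = CLOSURE({[L' → . L]}), then GOTO on every symbol after a dot until no new states appear). It has 12 states:
  I0: { [L → . x - D], [L → . x], [L → . y -], [L → . y], [L' → . L] }  — shift
  I1: { [L' → L .] }  — accept
  I2: { [L → x . - D], [L → x .] }  — shift, reduce
  I3: { [L → y . -], [L → y .] }  — shift, reduce
  I4: { [L → y - .] }  — reduce
  I5: { [D → . e x], [D → . y L -], [L → x - . D] }  — shift
  I6: { [L → x - D .] }  — reduce
  I7: { [D → e . x] }  — shift
  I8: { [D → y . L -], [L → . x - D], [L → . x], [L → . y -], [L → . y] }  — shift
  I9: { [D → y L . -] }  — shift
  I10: { [D → y L - .] }  — reduce
  I11: { [D → e x .] }  — reduce

No state contains more than one complete item.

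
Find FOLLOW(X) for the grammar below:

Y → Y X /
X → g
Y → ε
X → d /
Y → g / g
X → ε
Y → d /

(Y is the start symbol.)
In Y → Y X /: X is followed by '/', add FIRST('/') \ {ε} = { '/' }

Taking the union: FOLLOW(X) = { '/' }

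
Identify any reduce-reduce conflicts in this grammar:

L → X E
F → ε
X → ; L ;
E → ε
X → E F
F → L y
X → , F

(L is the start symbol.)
A reduce-reduce conflict occurs when an LR(0) state has two complete items [A → α .] and [B → β .] — both call for a reduction, and with no lookahead the parser cannot choose between them.

Augment with L' → L and build the canonical LR(0) collection (I0 = CLOSURE({[L' → . L]}), then GOTO on every symbol after a dot until no new states appear). It has 13 states:
  I0: { [E → .], [L → . X E], [L' → . L], [X → . , F], [X → . ; L ;], [X → . E F] }  — shift, reduce
  I1: { [E → .], [F → . L y], [F → .], [L → . X E], [X → , . F], [X → . , F], [X → . ; L ;], [X → . E F] }  — shift, 2 reduces
  I2: { [E → .], [L → . X E], [X → . , F], [X → . ; L ;], [X → . E F], [X → ; . L ;] }  — shift, reduce
  I3: { [E → .], [F → . L y], [F → .], [L → . X E], [X → . , F], [X → . ; L ;], [X → . E F], [X → E . F] }  — shift, 2 reduces
  I4: { [L' → L .] }  — accept
  I5: { [E → .], [L → X . E] }  — reduce
  I6: { [L → X E .] }  — reduce
  I7: { [X → E F .] }  — reduce
  I8: { [F → L . y] }  — shift
  I9: { [F → L y .] }  — reduce
  I10: { [X → ; L . ;] }  — shift
  I11: { [X → ; L ; .] }  — reduce
  I12: { [X → , F .] }  — reduce

I1 contains complete items [E → .], [F → .] — reduce-reduce conflict.
I3 contains complete items [E → .], [F → .] — reduce-reduce conflict.

Answer: Yes — I1: [E → .] vs [F → .]; I3: [E → .] vs [F → .]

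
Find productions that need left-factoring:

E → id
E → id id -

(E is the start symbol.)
Yes, E has productions with common prefix 'id'

Left-factoring is needed when two productions for the same non-terminal
share a common prefix on the right-hand side.

Productions for E:
  E → id
  E → id id -

Found common prefix 'id' in productions for E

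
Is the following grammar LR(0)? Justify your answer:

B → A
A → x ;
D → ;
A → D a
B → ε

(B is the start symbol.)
No. Shift-reduce conflict between [B → .] and [A → . x ;]

Augment with B' → B and build the canonical LR(0) collection (I0 = CLOSURE({[B' → . B]}), then GOTO on every symbol after a dot until no new states appear). It has 8 states:
  I0: { [A → . D a], [A → . x ;], [B → . A], [B → .], [B' → . B], [D → . ;] }  — shift, reduce
  I1: { [D → ; .] }  — reduce
  I2: { [B → A .] }  — reduce
  I3: { [B' → B .] }  — accept
  I4: { [A → D . a] }  — shift
  I5: { [A → x . ;] }  — shift
  I6: { [A → x ; .] }  — reduce
  I7: { [A → D a .] }  — reduce

Conflict in state I0:
  Shift-reduce conflict between [B → .] and [A → . x ;]
So the grammar is NOT LR(0).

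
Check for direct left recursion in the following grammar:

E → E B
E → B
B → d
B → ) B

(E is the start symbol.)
E → E B: LEFT RECURSIVE (starts with E)
E → B: starts with B
B → d: starts with d
B → ) B: starts with ')'

The grammar has direct left recursion on: E.

Answer: Yes, E is left-recursive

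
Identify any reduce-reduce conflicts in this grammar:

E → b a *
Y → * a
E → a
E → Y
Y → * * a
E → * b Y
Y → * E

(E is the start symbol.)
Yes — I10: [E → a .] vs [Y → * a .]; I14: [E → a .] vs [Y → * * a .]

A reduce-reduce conflict occurs when an LR(0) state has two complete items [A → α .] and [B → β .] — both call for a reduction, and with no lookahead the parser cannot choose between them.

Augment with E' → E and build the canonical LR(0) collection (I0 = CLOSURE({[E' → . E]}), then GOTO on every symbol after a dot until no new states appear). It has 15 states:
  I0: { [E → . * b Y], [E → . Y], [E → . a], [E → . b a *], [E' → . E], [Y → . * * a], [Y → . * E], [Y → . * a] }  — shift
  I1: { [E → * . b Y], [E → . * b Y], [E → . Y], [E → . a], [E → . b a *], [Y → * . * a], [Y → * . E], [Y → * . a], [Y → . * * a], [Y → . * E], [Y → . * a] }  — shift
  I2: { [E' → E .] }  — accept
  I3: { [E → Y .] }  — reduce
  I4: { [E → a .] }  — reduce
  I5: { [E → b . a *] }  — shift
  I6: { [E → b a . *] }  — shift
  I7: { [E → b a * .] }  — reduce
  I8: { [E → * . b Y], [E → . * b Y], [E → . Y], [E → . a], [E → . b a *], [Y → * * . a], [Y → * . * a], [Y → * . E], [Y → * . a], [Y → . * * a], [Y → . * E], [Y → . * a] }  — shift
  I9: { [Y → * E .] }  — reduce
  I10: { [E → a .], [Y → * a .] }  — 2 reduces
  I11: { [E → * b . Y], [E → b . a *], [Y → . * * a], [Y → . * E], [Y → . * a] }  — shift
  I12: { [E → . * b Y], [E → . Y], [E → . a], [E → . b a *], [Y → * . * a], [Y → * . E], [Y → * . a], [Y → . * * a], [Y → . * E], [Y → . * a] }  — shift
  I13: { [E → * b Y .] }  — reduce
  I14: { [E → a .], [Y → * * a .], [Y → * a .] }  — 3 reduces

I10 contains complete items [E → a .], [Y → * a .] — reduce-reduce conflict.
I14 contains complete items [E → a .], [Y → * * a .], [Y → * a .] — reduce-reduce conflict.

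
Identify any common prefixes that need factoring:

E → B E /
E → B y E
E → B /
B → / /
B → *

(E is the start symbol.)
Yes, E has productions with common prefix 'B'

Left-factoring is needed when two productions for the same non-terminal
share a common prefix on the right-hand side.

Productions for E:
  E → B E /
  E → B y E
  E → B /
Productions for B:
  B → / /
  B → *

Found common prefix 'B' in productions for E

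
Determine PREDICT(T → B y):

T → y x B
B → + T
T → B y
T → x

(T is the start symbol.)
{ '+' }

PREDICT(T → B y) = (FIRST(RHS) \ {ε}) ∪ (FOLLOW(T) if ε ∈ FIRST(RHS), i.e. RHS ⇒* ε)
FIRST(B) = { '+' }
FIRST(B y) = { '+' }
ε ∉ FIRST(B y), so FOLLOW(T) is not added.
PREDICT(T → B y) = { '+' }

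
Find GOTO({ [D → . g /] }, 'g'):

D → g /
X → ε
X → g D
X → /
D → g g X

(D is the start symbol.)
{ [D → g . /] }

GOTO(I, 'g') = CLOSURE({ [A → αX.β] : [A → α.Xβ] ∈ I, X = 'g' })

Items with dot before 'g', with the dot advanced:
  [D → . g /] → [D → g . /]
Closure adds nothing (no advanced item has the dot before a non-terminal).

GOTO = { [D → g . /] }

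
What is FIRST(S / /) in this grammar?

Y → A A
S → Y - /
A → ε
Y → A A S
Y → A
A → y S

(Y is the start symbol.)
{ '-', 'y' }

FIRST sets of the non-terminals involved (from the grammar, by fixed-point iteration):
  FIRST(S) = { '-', 'y' }

To compute FIRST(S / /), process the symbols left to right:
Symbol S is a non-terminal. Add FIRST(S) \ {ε} = { '-', 'y' }
S is not nullable (ε ∉ FIRST(S)), so stop here.
FIRST(S / /) = { '-', 'y' }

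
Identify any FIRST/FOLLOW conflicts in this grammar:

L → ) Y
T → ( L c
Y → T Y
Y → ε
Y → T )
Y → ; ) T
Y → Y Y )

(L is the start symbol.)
Yes. Y → T Y with FOLLOW(Y) on { '(' }; Y → T ')' with FOLLOW(Y) on { '(' }; Y → ';' ')' T with FOLLOW(Y) on { ';' }; Y → Y Y ')' with FOLLOW(Y) on { '(', ')', ';' }

A FIRST/FOLLOW conflict occurs when a non-terminal N has a nullable alternative N → β (β ⇒* ε) and another alternative N → α with FIRST(α) ∩ FOLLOW(N) ≠ ∅: on such a lookahead the parser cannot decide between expanding α and letting N vanish via β.

Nullable non-terminals: Y.
FIRST sets used below: FIRST(T) = { '(' }, FIRST(Y) = { '(', ')', ';', ε }

Y: nullable alternative(s) Y → ε; FOLLOW(Y) = { $, '(', ')', ';', 'c' }
  Y → T Y: FIRST \ {ε} = { '(' } — overlaps FOLLOW(Y) on { '(' }: CONFLICT
  Y → ε: FIRST \ {ε} = { } — this is the only nullable alternative, skip
  Y → T ): FIRST \ {ε} = { '(' } — overlaps FOLLOW(Y) on { '(' }: CONFLICT
  Y → ; ) T: FIRST \ {ε} = { ';' } — overlaps FOLLOW(Y) on { ';' }: CONFLICT
  Y → Y Y ): FIRST \ {ε} = { '(', ')', ';' } — overlaps FOLLOW(Y) on { '(', ')', ';' }: CONFLICT

L, T have no nullable alternative, so no FIRST/FOLLOW check is needed there.

So the grammar has 4 FIRST/FOLLOW conflicts (marked CONFLICT above).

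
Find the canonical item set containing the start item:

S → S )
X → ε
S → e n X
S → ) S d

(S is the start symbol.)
{ [S → . ) S d], [S → . S )], [S → . e n X], [S' → . S] }

First, augment the grammar with S' → S
I₀ = CLOSURE({ [S' → . S] }):
  [S' → . S] has the dot before S: add [S → . S )], [S → . e n X], [S → . ) S d]
No further items can be added.

I₀ = { [S → . ) S d], [S → . S )], [S → . e n X], [S' → . S] }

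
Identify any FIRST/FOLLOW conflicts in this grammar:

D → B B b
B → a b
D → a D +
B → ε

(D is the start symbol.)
Yes. B → a b with FOLLOW(B) on { 'a' }

Nullable non-terminals: B.

B: nullable alternative(s) B → ε; FOLLOW(B) = { 'a', 'b' }
  B → a b: FIRST \ {ε} = { 'a' } — overlaps FOLLOW(B) on { 'a' }: CONFLICT
  B → ε: FIRST \ {ε} = { } — this is the only nullable alternative, skip

D has no nullable alternative, so no FIRST/FOLLOW check is needed there.

So the grammar has 1 FIRST/FOLLOW conflict (marked CONFLICT above).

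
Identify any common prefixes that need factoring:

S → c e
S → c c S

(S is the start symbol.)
Left-factoring is needed when two productions for the same non-terminal
share a common prefix on the right-hand side.

Productions for S:
  S → c e
  S → c c S

Found common prefix 'c' in productions for S

Answer: Yes, S has productions with common prefix 'c'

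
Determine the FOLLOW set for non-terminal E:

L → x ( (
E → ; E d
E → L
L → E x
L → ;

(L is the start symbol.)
{ 'd', 'x' }

In E → ; E d: E is followed by d, add FIRST(d) \ {ε} = { 'd' }
In L → E x: E is followed by x, add FIRST(x) \ {ε} = { 'x' }

Taking the union: FOLLOW(E) = { 'd', 'x' }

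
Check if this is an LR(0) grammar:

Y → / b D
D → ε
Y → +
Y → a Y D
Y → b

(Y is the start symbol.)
Yes, the grammar is LR(0)

Augment with Y' → Y and build the canonical LR(0) collection (I0 = CLOSURE({[Y' → . Y]}), then GOTO on every symbol after a dot until no new states appear). It has 10 states:
  I0: { [Y → . +], [Y → . / b D], [Y → . a Y D], [Y → . b], [Y' → . Y] }  — shift
  I1: { [Y → + .] }  — reduce
  I2: { [Y → / . b D] }  — shift
  I3: { [Y' → Y .] }  — accept
  I4: { [Y → . +], [Y → . / b D], [Y → . a Y D], [Y → . b], [Y → a . Y D] }  — shift
  I5: { [Y → b .] }  — reduce
  I6: { [D → .], [Y → a Y . D] }  — reduce
  I7: { [Y → a Y D .] }  — reduce
  I8: { [D → .], [Y → / b . D] }  — reduce
  I9: { [Y → / b D .] }  — reduce

Every state is either a pure shift/goto state or contains exactly one complete item and nothing to shift — no conflicts. The grammar is LR(0).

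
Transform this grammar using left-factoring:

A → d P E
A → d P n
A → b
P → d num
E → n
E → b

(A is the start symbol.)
A → d P A'
A' → E
A' → n
A → b
P → d num
E → n
E → b

Left-factoring transforms A → αβ₁ | αβ₂ into A → αA' and A' → β₁ | β₂
(α is the longest common prefix among the alternatives). Repeat until
no nonterminal has two alternatives with a common prefix.

Round 1: A has alternatives sharing prefix 'd P'. Introduce A': A → d P A'
  Add: A' → E
  Add: A' → n

No remaining common prefixes — done.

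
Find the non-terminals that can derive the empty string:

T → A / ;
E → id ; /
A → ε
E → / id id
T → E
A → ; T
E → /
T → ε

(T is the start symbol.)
A non-terminal is nullable if it can derive ε (the empty string): either it has an ε-production, or it has a production whose right-hand side consists entirely of nullable non-terminals.

ε-productions: A → ε, T → ε
So A, T are immediately nullable.
No further non-terminal can be added: every production for the remaining non-terminals contains a terminal or a non-nullable non-terminal.
Nullable = { 'A', 'T' }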